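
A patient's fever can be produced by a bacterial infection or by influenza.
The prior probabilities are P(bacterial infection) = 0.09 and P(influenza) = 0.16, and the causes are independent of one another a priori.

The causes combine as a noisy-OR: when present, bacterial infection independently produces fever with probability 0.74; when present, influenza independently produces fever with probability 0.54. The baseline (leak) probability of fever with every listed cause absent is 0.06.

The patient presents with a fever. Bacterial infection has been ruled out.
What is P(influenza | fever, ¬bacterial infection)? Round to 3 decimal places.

Under noisy-OR, P(fever | causes) = 1 − (1−0.06)·∏(1−qᵢ) over the active causes.
Numerator (weight on configurations with influenza): 0.5676×0.16 = 0.090816
Denominator P(fever | ¬bacterial infection): 0.06×0.84 + 0.5676×0.16 = 0.141216
P(influenza | fever, ¬bacterial infection) = 0.090816/0.141216 ≈ 0.643

P(influenza | fever, ¬bacterial infection) ≈ 0.643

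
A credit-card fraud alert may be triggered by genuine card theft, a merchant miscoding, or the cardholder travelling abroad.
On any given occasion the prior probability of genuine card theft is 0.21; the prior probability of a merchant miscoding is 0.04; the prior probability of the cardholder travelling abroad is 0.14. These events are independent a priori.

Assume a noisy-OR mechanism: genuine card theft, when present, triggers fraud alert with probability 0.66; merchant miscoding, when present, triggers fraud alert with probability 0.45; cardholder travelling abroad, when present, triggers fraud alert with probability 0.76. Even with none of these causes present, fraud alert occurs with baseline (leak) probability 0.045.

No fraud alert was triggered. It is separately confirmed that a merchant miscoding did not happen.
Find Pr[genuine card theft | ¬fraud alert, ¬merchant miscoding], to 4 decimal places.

Under noisy-OR, P(fraud alert | causes) = 1 − (1−0.045)·∏(1−qᵢ) over the active causes.
Enumerate the 4 (genuine card theft, cardholder travelling abroad) configurations and weight by the priors:
  P(¬fraud alert | ¬merchant miscoding) = 0.955×0.79×0.86 + 0.2292×0.79×0.14 + 0.3247×0.21×0.86 + 0.077928×0.21×0.14
        = 0.648827 + 0.025350 + 0.058641 + 0.002291 = 0.735109
The terms with genuine card theft present sum to 0.060932, so
  P(genuine card theft | ¬fraud alert, ¬merchant miscoding) = 0.060932 / 0.735109 ≈ 0.0829

Pr[genuine card theft | ¬fraud alert, ¬merchant miscoding] ≈ 0.0829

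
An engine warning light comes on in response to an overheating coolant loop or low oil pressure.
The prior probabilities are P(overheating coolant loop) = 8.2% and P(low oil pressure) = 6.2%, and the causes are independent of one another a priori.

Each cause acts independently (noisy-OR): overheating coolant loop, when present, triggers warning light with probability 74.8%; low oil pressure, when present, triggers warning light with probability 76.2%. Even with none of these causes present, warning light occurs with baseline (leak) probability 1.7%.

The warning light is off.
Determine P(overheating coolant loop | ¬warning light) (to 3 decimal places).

Under noisy-OR, P(warning light | causes) = 1 − (1−0.017)·∏(1−qᵢ) over the active causes.
Weight on overheating coolant loop=true, given the evidence: 0.019053 + 0.000300 = 0.019353
Denominator P(¬warning light): 0.983·0.918·0.938 + 0.233954·0.918·0.062 + 0.247716·0.082·0.938 + 0.058956·0.082·0.062 = 0.879115
P(overheating coolant loop | ¬warning light) = 0.019353/0.879115 ≈ 0.022

P(overheating coolant loop | ¬warning light) ≈ 0.022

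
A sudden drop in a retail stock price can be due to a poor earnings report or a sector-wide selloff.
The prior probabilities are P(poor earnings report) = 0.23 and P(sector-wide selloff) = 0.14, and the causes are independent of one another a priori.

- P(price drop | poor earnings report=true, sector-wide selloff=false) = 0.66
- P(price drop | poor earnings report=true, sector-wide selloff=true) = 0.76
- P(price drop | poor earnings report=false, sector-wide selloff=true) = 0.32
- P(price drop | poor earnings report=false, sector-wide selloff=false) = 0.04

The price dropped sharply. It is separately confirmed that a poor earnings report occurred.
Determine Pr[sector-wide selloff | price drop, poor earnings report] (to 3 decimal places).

P(price drop | poor earnings report) = 0.66*0.86 + 0.76*0.14 = 0.567600 + 0.106400 = 0.674000
Of this, 0.106400 comes from 0.76*0.14 (the sector-wide selloff=true cases).
So P(sector-wide selloff | price drop, poor earnings report) = 0.106400/0.674000 ≈ 0.158.

Pr[sector-wide selloff | price drop, poor earnings report] ≈ 0.158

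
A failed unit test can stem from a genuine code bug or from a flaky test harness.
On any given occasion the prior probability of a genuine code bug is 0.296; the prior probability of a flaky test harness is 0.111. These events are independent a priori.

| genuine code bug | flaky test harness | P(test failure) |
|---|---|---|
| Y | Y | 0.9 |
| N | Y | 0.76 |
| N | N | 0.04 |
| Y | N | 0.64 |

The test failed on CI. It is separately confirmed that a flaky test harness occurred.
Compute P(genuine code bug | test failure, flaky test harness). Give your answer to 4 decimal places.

P(genuine code bug | test failure, flaky test harness) ≈ 0.3324

P(test failure | flaky test harness) = 0.76×0.704 + 0.9×0.296 = 0.535040 + 0.266400 = 0.801440
Restricting to configurations with genuine code bug present: 0.9×0.296 = 0.266400.
So P(genuine code bug | test failure, flaky test harness) = 0.266400/0.801440 ≈ 0.3324.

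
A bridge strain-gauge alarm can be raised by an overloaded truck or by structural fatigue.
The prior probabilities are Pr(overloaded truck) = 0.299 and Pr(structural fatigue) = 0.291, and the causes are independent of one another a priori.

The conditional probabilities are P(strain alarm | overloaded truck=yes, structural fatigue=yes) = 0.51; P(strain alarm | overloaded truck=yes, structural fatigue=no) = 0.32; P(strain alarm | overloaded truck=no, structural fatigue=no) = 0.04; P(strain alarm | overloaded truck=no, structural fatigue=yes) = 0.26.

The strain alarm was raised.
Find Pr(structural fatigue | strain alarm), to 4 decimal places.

P(strain alarm) = 0.04×0.701×0.709 + 0.26×0.701×0.291 + 0.32×0.299×0.709 + 0.51×0.299×0.291 = 0.019880 + 0.053038 + 0.067837 + 0.044375 = 0.185130
The structural fatigue-present share is 0.053038 + 0.044375 = 0.097413.
Hence the posterior is 0.097413/0.185130 ≈ 0.5262.

Pr(structural fatigue | strain alarm) ≈ 0.5262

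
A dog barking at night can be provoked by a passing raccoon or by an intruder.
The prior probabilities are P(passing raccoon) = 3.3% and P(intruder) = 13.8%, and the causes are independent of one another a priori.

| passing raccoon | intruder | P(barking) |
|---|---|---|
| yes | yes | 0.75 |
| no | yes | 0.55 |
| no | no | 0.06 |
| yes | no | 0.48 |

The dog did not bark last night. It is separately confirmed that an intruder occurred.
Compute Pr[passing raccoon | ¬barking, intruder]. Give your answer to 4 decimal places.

P(¬barking | intruder) = 0.45·0.967 + 0.25·0.033 = 0.435150 + 0.008250 = 0.443400
Of this, 0.008250 comes from 0.25·0.033 (the passing raccoon=true cases).
P(passing raccoon | ¬barking, intruder) = 0.008250 / 0.443400 ≈ 0.0186

Pr[passing raccoon | ¬barking, intruder] ≈ 0.0186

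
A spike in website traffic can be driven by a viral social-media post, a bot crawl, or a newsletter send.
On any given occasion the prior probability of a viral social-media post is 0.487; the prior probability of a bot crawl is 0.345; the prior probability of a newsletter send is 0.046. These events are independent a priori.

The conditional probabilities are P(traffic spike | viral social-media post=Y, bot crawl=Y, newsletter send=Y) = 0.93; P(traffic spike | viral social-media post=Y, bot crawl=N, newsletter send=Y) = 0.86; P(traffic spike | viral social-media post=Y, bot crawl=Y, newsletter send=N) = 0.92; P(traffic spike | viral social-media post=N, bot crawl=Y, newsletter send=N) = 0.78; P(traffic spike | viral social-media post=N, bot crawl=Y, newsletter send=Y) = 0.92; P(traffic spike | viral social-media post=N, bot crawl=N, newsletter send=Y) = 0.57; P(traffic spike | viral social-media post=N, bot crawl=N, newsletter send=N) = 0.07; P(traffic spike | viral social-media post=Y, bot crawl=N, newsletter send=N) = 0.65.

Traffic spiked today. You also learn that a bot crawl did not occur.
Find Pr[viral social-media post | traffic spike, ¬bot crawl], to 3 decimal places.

Pr[viral social-media post | traffic spike, ¬bot crawl] ≈ 0.871

P(traffic spike | ¬bot crawl) = 0.07·0.513·0.954 + 0.57·0.513·0.046 + 0.65·0.487·0.954 + 0.86·0.487·0.046 = 0.034258 + 0.013451 + 0.301989 + 0.019266 = 0.368964
Restricting to configurations with viral social-media post present: 0.301989 + 0.019266 = 0.321255.
P(viral social-media post | traffic spike, ¬bot crawl) = 0.321255 / 0.368964 ≈ 0.871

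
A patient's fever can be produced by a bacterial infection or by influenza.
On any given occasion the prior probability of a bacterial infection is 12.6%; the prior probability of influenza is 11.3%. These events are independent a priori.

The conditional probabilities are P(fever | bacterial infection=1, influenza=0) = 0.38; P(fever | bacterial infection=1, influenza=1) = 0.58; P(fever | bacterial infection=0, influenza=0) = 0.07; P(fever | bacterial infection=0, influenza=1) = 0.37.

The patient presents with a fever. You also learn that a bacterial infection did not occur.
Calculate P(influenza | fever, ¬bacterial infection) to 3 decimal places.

P(fever | ¬bacterial infection) = 0.07·0.887 + 0.37·0.113 = 0.062090 + 0.041810 = 0.103900
Restricting to configurations with influenza present: 0.37·0.113 = 0.041810.
So P(influenza | fever, ¬bacterial infection) = 0.041810/0.103900 ≈ 0.402.

P(influenza | fever, ¬bacterial infection) ≈ 0.402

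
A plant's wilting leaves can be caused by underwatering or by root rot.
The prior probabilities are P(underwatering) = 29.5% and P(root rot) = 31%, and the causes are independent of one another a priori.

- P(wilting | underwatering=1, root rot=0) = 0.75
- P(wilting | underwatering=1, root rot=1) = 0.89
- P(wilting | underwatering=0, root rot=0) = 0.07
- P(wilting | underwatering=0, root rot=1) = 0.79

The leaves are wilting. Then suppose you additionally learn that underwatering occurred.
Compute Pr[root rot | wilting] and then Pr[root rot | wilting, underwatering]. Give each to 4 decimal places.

Numerator (weight on configurations with root rot): 0.172654 + 0.081391 = 0.254045
Denominator P(wilting): 0.07×0.705×0.69 + 0.79×0.705×0.31 + 0.75×0.295×0.69 + 0.89×0.295×0.31 = 0.440758
Posterior = 0.254045 / 0.440758 ≈ 0.5764

With the extra evidence:
P(wilting | underwatering) = 0.75×0.69 + 0.89×0.31 = 0.517500 + 0.275900 = 0.793400
The root rot-present share is 0.89×0.31 = 0.275900.
Hence the posterior is 0.275900/0.793400 ≈ 0.3477.
This is intercausal reasoning (explaining away): once underwatering accounts for the wilting, root rot becomes less likely.

Pr[root rot | wilting] ≈ 0.5764; Pr[root rot | wilting, underwatering] ≈ 0.3477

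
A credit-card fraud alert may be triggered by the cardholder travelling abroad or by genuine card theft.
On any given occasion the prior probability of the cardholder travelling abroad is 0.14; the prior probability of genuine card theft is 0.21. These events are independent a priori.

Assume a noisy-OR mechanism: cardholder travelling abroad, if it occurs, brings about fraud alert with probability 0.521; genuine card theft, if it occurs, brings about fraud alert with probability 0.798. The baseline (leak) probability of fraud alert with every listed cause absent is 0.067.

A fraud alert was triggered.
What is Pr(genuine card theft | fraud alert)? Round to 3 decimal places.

Under noisy-OR, P(fraud alert | causes) = 1 − (1−0.067)·∏(1−qᵢ) over the active causes.
P(fraud alert) = 0.067·0.86·0.79 + 0.811534·0.86·0.21 + 0.553093·0.14·0.79 + 0.909725·0.14·0.21 = 0.045520 + 0.146563 + 0.061172 + 0.026746 = 0.280001
Of this, 0.173309 comes from 0.146563 + 0.026746 (the genuine card theft=true cases).
So P(genuine card theft | fraud alert) = 0.173309/0.280001 ≈ 0.619.

Pr(genuine card theft | fraud alert) ≈ 0.619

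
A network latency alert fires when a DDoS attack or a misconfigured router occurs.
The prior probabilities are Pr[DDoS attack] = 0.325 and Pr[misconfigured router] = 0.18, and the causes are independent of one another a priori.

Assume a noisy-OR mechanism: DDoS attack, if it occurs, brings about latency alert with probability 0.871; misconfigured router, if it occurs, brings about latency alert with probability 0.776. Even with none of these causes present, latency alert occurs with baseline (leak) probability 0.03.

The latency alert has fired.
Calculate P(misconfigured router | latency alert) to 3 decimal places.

P(misconfigured router | latency alert) ≈ 0.378

Under noisy-OR, P(latency alert | causes) = 1 − (1−0.03)·∏(1−qᵢ) over the active causes.
Sum P(latency alert|·) weighted by the priors over the 4 (DDoS attack, misconfigured router) configurations:
  P(latency alert) = 0.03×0.675×0.82 + 0.78272×0.675×0.18 + 0.87487×0.325×0.82 + 0.971971×0.325×0.18
        = 0.016605 + 0.095100 + 0.233153 + 0.056860 = 0.401718
The terms with misconfigured router present sum to 0.151960, so
  P(misconfigured router | latency alert) = 0.151960 / 0.401718 ≈ 0.378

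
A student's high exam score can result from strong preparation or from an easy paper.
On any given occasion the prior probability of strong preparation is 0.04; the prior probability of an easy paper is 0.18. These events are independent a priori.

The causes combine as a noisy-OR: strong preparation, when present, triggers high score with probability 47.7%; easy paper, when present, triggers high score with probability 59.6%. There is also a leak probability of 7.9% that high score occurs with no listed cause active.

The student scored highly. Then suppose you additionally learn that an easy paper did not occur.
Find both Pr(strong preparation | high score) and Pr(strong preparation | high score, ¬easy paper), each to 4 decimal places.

Pr(strong preparation | high score) ≈ 0.1178; Pr(strong preparation | high score, ¬easy paper) ≈ 0.2147

Under noisy-OR, P(high score | causes) = 1 − (1−0.079)·∏(1−qᵢ) over the active causes.
P(high score) = 0.079×0.96×0.82 + 0.627916×0.96×0.18 + 0.518317×0.04×0.82 + 0.8054×0.04×0.18 = 0.062189 + 0.108504 + 0.017001 + 0.005799 = 0.193493
Of this, 0.022800 comes from 0.017001 + 0.005799 (the strong preparation=true cases).
So P(strong preparation | high score) = 0.022800/0.193493 ≈ 0.1178.

With the extra evidence:
For the numerator, keep only strong preparation=true terms: 0.518317·0.04 = 0.020733
Denominator P(high score | ¬easy paper): 0.079·0.96 + 0.518317·0.04 = 0.096573
P(strong preparation | high score, ¬easy paper) = 0.020733/0.096573 ≈ 0.2147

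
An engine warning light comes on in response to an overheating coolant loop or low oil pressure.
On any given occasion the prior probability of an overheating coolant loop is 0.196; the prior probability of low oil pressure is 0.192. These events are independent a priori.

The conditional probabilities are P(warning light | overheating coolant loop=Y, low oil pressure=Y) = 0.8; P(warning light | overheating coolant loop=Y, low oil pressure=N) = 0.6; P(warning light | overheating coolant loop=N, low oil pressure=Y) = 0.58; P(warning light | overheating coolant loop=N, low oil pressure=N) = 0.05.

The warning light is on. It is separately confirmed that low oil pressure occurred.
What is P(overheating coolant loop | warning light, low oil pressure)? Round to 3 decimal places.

P(overheating coolant loop | warning light, low oil pressure) ≈ 0.252

P(warning light | low oil pressure) = 0.58*0.804 + 0.8*0.196 = 0.466320 + 0.156800 = 0.623120
Restricting to configurations with overheating coolant loop present: 0.8*0.196 = 0.156800.
Hence the posterior is 0.156800/0.623120 ≈ 0.252.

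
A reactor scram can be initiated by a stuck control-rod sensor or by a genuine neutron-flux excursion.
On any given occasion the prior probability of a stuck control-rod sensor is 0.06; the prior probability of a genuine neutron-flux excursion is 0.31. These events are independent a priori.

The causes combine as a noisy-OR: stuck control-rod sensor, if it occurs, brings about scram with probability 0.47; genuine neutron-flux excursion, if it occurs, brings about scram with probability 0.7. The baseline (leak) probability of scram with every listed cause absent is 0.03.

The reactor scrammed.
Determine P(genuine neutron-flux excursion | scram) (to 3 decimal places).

P(genuine neutron-flux excursion | scram) ≈ 0.849

Under noisy-OR, P(scram | causes) = 1 − (1−0.03)·∏(1−qᵢ) over the active causes.
Numerator (weight on configurations with genuine neutron-flux excursion): 0.206603 + 0.015731 = 0.222334
Normalizer over all consistent configurations: 0.03*0.94*0.69 + 0.709*0.94*0.31 + 0.4859*0.06*0.69 + 0.84577*0.06*0.31 = 0.261908
P(genuine neutron-flux excursion | scram) = 0.222334/0.261908 ≈ 0.849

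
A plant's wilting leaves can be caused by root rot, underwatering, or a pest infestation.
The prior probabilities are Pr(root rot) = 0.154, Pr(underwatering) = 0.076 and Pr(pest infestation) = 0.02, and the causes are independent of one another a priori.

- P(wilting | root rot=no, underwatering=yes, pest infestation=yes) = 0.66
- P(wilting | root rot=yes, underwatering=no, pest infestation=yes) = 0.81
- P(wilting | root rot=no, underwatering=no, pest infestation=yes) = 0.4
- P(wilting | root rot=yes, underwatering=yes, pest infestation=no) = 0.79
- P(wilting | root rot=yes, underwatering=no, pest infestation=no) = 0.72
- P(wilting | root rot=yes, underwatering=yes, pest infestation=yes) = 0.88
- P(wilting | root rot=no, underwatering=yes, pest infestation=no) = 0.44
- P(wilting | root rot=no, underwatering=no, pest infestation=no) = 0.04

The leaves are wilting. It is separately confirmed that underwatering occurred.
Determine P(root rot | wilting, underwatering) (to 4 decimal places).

P(root rot | wilting, underwatering) ≈ 0.2449

P(wilting | underwatering) = 0.44·0.846·0.98 + 0.66·0.846·0.02 + 0.79·0.154·0.98 + 0.88·0.154·0.02 = 0.364795 + 0.011167 + 0.119227 + 0.002710 = 0.497899
Restricting to configurations with root rot present: 0.119227 + 0.002710 = 0.121937.
So P(root rot | wilting, underwatering) = 0.121937/0.497899 ≈ 0.2449.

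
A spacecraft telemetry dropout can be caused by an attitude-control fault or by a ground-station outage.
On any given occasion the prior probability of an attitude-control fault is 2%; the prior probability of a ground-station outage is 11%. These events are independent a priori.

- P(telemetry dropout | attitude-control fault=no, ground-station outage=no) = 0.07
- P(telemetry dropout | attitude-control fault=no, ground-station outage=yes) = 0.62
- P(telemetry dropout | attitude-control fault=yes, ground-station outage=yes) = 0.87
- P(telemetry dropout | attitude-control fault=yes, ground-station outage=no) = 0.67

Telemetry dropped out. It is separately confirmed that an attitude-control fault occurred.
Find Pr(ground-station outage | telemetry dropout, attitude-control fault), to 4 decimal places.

Enumerate both values of ground-station outage and weight by the priors:
  P(telemetry dropout | attitude-control fault) = 0.67×0.89 + 0.87×0.11
        = 0.596300 + 0.095700 = 0.692000
The terms with ground-station outage present sum to 0.095700, so
  P(ground-station outage | telemetry dropout, attitude-control fault) = 0.095700 / 0.692000 ≈ 0.1383

Pr(ground-station outage | telemetry dropout, attitude-control fault) ≈ 0.1383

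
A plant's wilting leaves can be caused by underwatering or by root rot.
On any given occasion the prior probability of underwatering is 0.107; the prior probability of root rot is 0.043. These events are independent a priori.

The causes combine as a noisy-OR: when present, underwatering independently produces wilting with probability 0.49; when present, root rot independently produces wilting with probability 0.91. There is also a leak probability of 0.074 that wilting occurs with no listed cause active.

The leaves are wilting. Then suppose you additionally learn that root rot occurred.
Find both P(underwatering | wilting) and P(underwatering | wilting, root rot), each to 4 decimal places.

P(underwatering | wilting) ≈ 0.3725; P(underwatering | wilting, root rot) ≈ 0.1112

Under noisy-OR, P(wilting | causes) = 1 − (1−0.074)·∏(1−qᵢ) over the active causes.
P(wilting) = 0.074×0.893×0.957 + 0.91666×0.893×0.043 + 0.52774×0.107×0.957 + 0.957497×0.107×0.043 = 0.063240 + 0.035199 + 0.054040 + 0.004405 = 0.156884
The underwatering-present share is 0.054040 + 0.004405 = 0.058445.
So P(underwatering | wilting) = 0.058445/0.156884 ≈ 0.3725.

With the extra evidence:
P(wilting | root rot) = 0.91666·0.893 + 0.957497·0.107 = 0.818577 + 0.102452 = 0.921029
The underwatering-present share is 0.957497·0.107 = 0.102452.
Hence the posterior is 0.102452/0.921029 ≈ 0.1112.
— root rot explains away the evidence for underwatering.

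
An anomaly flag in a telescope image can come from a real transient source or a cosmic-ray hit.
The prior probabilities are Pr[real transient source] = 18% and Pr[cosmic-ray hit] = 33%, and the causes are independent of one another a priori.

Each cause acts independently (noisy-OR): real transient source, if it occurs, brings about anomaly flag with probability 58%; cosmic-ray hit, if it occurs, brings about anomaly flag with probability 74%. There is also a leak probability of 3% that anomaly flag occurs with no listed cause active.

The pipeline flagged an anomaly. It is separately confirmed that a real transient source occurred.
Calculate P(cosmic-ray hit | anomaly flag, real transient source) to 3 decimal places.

Under noisy-OR, P(anomaly flag | causes) = 1 − (1−0.03)·∏(1−qᵢ) over the active causes.
P(anomaly flag | real transient source) = 0.5926×0.67 + 0.894076×0.33 = 0.397042 + 0.295045 = 0.692087
Restricting to configurations with cosmic-ray hit present: 0.894076×0.33 = 0.295045.
Hence the posterior is 0.295045/0.692087 ≈ 0.426.

P(cosmic-ray hit | anomaly flag, real transient source) ≈ 0.426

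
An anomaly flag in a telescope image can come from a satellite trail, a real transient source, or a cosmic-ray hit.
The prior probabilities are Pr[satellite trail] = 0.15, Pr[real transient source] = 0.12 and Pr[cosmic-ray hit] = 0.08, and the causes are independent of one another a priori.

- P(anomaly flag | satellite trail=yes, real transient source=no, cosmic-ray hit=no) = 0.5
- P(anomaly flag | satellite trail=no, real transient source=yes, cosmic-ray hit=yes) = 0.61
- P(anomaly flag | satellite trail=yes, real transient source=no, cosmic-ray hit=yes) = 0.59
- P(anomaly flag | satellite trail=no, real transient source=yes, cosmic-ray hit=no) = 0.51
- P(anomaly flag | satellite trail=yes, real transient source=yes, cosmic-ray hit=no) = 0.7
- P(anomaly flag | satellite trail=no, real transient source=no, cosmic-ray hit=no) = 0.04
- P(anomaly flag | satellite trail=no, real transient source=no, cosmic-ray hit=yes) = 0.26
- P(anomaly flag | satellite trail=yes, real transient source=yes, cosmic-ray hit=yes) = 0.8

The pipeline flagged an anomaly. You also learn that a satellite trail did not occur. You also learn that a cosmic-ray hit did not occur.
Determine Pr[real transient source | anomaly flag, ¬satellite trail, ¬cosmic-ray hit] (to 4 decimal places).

Pr[real transient source | anomaly flag, ¬satellite trail, ¬cosmic-ray hit] ≈ 0.6349

Numerator (weight on configurations with real transient source): 0.51*0.12 = 0.061200
Denominator P(anomaly flag | ¬satellite trail, ¬cosmic-ray hit): 0.04*0.88 + 0.51*0.12 = 0.096400
P(real transient source | anomaly flag, ¬satellite trail, ¬cosmic-ray hit) = 0.061200/0.096400 ≈ 0.6349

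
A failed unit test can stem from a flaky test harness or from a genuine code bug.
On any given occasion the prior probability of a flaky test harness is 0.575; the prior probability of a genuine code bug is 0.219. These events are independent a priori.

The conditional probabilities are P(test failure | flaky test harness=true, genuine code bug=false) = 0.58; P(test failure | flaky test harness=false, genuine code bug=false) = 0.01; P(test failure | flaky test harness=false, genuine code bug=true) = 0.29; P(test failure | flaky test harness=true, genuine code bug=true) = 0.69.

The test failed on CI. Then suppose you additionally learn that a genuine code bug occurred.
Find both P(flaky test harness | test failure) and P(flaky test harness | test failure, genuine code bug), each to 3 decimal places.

For the numerator, keep only flaky test harness=true terms: 0.260463 + 0.086888 = 0.347351
Denominator P(test failure): 0.01·0.425·0.781 + 0.29·0.425·0.219 + 0.58·0.575·0.781 + 0.69·0.575·0.219 = 0.377662
Posterior = 0.347351 / 0.377662 ≈ 0.920

With the extra evidence:
Enumerate both values of flaky test harness and weight by the priors:
  P(test failure | genuine code bug) = 0.29×0.425 + 0.69×0.575
        = 0.123250 + 0.396750 = 0.520000
Configurations with flaky test harness contribute 0.396750, so
  P(flaky test harness | test failure, genuine code bug) = 0.396750 / 0.520000 ≈ 0.763
The drop from 0.920 to 0.763 is the explaining-away (discounting) effect.

P(flaky test harness | test failure) ≈ 0.920; P(flaky test harness | test failure, genuine code bug) ≈ 0.763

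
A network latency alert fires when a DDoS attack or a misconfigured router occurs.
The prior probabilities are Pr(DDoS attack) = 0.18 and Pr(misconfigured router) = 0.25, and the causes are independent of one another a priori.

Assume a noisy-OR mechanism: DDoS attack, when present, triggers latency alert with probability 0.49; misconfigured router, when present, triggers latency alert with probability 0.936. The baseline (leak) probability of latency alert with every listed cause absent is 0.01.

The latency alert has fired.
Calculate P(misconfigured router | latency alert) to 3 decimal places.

Under noisy-OR, P(latency alert | causes) = 1 − (1−0.01)·∏(1−qᵢ) over the active causes.
For the numerator, keep only misconfigured router=true terms: 0.192011 + 0.043546 = 0.235557
Normalizer over all consistent configurations: 0.01*0.82*0.75 + 0.93664*0.82*0.25 + 0.4951*0.18*0.75 + 0.967686*0.18*0.25 = 0.308545
P(misconfigured router | latency alert) = 0.235557/0.308545 ≈ 0.763

P(misconfigured router | latency alert) ≈ 0.763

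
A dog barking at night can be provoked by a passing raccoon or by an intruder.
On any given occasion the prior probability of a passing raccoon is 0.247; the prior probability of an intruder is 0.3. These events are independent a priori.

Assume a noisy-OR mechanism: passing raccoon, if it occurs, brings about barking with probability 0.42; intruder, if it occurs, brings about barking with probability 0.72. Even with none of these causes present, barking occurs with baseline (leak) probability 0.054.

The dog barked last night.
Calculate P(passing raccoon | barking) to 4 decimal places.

Under noisy-OR, P(barking | causes) = 1 − (1−0.054)·∏(1−qᵢ) over the active causes.
Enumerate the 4 (passing raccoon, intruder) configurations and weight by the priors:
  P(barking) = 0.054*0.753*0.7 + 0.73512*0.753*0.3 + 0.45132*0.247*0.7 + 0.84637*0.247*0.3
        = 0.028463 + 0.166064 + 0.078033 + 0.062716 = 0.335276
Keeping only the passing raccoon-present terms gives 0.140749, so
  P(passing raccoon | barking) = 0.140749 / 0.335276 ≈ 0.4198

P(passing raccoon | barking) ≈ 0.4198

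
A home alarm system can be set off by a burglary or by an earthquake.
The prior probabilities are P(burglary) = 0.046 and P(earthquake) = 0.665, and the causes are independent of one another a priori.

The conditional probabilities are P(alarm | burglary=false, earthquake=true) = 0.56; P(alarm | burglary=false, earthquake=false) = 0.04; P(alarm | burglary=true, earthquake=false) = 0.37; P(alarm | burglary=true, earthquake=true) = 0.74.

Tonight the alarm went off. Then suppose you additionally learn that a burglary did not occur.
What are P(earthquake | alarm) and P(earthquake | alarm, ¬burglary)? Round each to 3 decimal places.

P(earthquake | alarm) ≈ 0.953; P(earthquake | alarm, ¬burglary) ≈ 0.965

P(alarm) = 0.04×0.954×0.335 + 0.56×0.954×0.665 + 0.37×0.046×0.335 + 0.74×0.046×0.665 = 0.012784 + 0.355270 + 0.005702 + 0.022637 = 0.396393
The earthquake-present share is 0.355270 + 0.022637 = 0.377907.
So P(earthquake | alarm) = 0.377907/0.396393 ≈ 0.953.

With the extra evidence:
Sum P(alarm|·) weighted by the priors over both values of earthquake:
  P(alarm | ¬burglary) = 0.04*0.335 + 0.56*0.665
        = 0.013400 + 0.372400 = 0.385800
Keeping only the earthquake-present terms gives 0.372400, so
  P(earthquake | alarm, ¬burglary) = 0.372400 / 0.385800 ≈ 0.965
Ruling out burglary raises the posterior on earthquake — the flip side of explaining away.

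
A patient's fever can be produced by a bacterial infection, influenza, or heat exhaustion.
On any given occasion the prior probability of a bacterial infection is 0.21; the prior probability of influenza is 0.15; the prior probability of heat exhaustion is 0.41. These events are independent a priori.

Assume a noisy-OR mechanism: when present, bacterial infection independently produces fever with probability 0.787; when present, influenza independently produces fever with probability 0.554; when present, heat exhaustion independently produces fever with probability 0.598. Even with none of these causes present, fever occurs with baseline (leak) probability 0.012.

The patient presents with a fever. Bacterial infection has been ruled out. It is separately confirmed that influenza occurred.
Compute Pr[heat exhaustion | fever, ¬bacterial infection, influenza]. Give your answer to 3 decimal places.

Under noisy-OR, P(fever | causes) = 1 − (1−0.012)·∏(1−qᵢ) over the active causes.
Weight on heat exhaustion=true, given the evidence: 0.82286*0.41 = 0.337373
Normalizer over all consistent configurations: 0.559352*0.59 + 0.82286*0.41 = 0.667391
Posterior = 0.337373 / 0.667391 ≈ 0.506

Pr[heat exhaustion | fever, ¬bacterial infection, influenza] ≈ 0.506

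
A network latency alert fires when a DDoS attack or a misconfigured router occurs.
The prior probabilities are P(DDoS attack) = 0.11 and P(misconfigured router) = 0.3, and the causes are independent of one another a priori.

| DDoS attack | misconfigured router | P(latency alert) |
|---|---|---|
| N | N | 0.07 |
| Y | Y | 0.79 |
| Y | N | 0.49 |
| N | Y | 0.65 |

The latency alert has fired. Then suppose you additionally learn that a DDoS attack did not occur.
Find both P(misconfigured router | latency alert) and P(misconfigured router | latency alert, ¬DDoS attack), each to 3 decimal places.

For the numerator, keep only misconfigured router=true terms: 0.173550 + 0.026070 = 0.199620
The normalizing constant is 0.07·0.89·0.7 + 0.65·0.89·0.3 + 0.49·0.11·0.7 + 0.79·0.11·0.3 = 0.280960
P(misconfigured router | latency alert) = 0.199620/0.280960 ≈ 0.710

Now also conditioning on DDoS attack≠true:
P(latency alert | ¬DDoS attack) = 0.07·0.7 + 0.65·0.3 = 0.049000 + 0.195000 = 0.244000
Of this, 0.195000 comes from 0.65·0.3 (the misconfigured router=true cases).
So P(misconfigured router | latency alert, ¬DDoS attack) = 0.195000/0.244000 ≈ 0.799.

P(misconfigured router | latency alert) ≈ 0.710; P(misconfigured router | latency alert, ¬DDoS attack) ≈ 0.799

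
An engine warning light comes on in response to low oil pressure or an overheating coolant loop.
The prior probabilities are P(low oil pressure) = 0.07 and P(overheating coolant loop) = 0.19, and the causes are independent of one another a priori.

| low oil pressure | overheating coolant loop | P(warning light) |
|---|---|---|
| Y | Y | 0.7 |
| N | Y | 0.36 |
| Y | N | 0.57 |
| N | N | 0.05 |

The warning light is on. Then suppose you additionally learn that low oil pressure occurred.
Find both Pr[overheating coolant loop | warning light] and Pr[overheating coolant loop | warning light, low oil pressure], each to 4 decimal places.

Sum P(warning light|·) weighted by the priors over the 4 (low oil pressure, overheating coolant loop) configurations:
  P(warning light) = 0.05·0.93·0.81 + 0.36·0.93·0.19 + 0.57·0.07·0.81 + 0.7·0.07·0.19
        = 0.037665 + 0.063612 + 0.032319 + 0.009310 = 0.142906
Keeping only the overheating coolant loop-present terms gives 0.072922, so
  P(overheating coolant loop | warning light) = 0.072922 / 0.142906 ≈ 0.5103

Now condition on the additional information:
Numerator (weight on configurations with overheating coolant loop): 0.7·0.19 = 0.133000
Denominator P(warning light | low oil pressure): 0.57·0.81 + 0.7·0.19 = 0.594700
P(overheating coolant loop | warning light, low oil pressure) = 0.133000/0.594700 ≈ 0.2236
This is intercausal reasoning (explaining away): once low oil pressure accounts for the warning light, overheating coolant loop becomes less likely.

Pr[overheating coolant loop | warning light] ≈ 0.5103; Pr[overheating coolant loop | warning light, low oil pressure] ≈ 0.2236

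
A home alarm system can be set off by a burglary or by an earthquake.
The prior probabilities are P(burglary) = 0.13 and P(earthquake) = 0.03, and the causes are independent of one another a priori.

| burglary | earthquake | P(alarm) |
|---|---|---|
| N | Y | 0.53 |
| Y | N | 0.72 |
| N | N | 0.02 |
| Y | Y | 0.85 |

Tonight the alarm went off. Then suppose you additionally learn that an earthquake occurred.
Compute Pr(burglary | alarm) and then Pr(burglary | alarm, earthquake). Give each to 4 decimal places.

Pr(burglary | alarm) ≈ 0.7540; Pr(burglary | alarm, earthquake) ≈ 0.1933

P(alarm) = 0.02*0.87*0.97 + 0.53*0.87*0.03 + 0.72*0.13*0.97 + 0.85*0.13*0.03 = 0.016878 + 0.013833 + 0.090792 + 0.003315 = 0.124818
Restricting to configurations with burglary present: 0.090792 + 0.003315 = 0.094107.
P(burglary | alarm) = 0.094107 / 0.124818 ≈ 0.7540

Now condition on the additional information:
Weight on burglary=true, given the evidence: 0.85·0.13 = 0.110500
The normalizing constant is 0.53·0.87 + 0.85·0.13 = 0.571600
P(burglary | alarm, earthquake) = 0.110500/0.571600 ≈ 0.1933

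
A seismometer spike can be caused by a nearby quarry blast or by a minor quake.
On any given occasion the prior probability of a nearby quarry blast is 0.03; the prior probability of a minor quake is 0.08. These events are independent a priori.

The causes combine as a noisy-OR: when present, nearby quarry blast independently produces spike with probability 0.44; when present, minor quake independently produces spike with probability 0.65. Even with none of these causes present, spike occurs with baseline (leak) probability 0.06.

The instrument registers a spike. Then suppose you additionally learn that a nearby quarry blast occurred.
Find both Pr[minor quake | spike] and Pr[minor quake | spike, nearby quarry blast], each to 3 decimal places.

Under noisy-OR, P(spike | causes) = 1 − (1−0.06)·∏(1−qᵢ) over the active causes.
P(spike) = 0.06*0.97*0.92 + 0.671*0.97*0.08 + 0.4736*0.03*0.92 + 0.81576*0.03*0.08 = 0.053544 + 0.052070 + 0.013071 + 0.001958 = 0.120643
Restricting to configurations with minor quake present: 0.052070 + 0.001958 = 0.054028.
So P(minor quake | spike) = 0.054028/0.120643 ≈ 0.448.

Now also conditioning on nearby quarry blast=true:
P(spike | nearby quarry blast) = 0.4736×0.92 + 0.81576×0.08 = 0.435712 + 0.065261 = 0.500973
Of this, 0.065261 comes from 0.81576×0.08 (the minor quake=true cases).
Hence the posterior is 0.065261/0.500973 ≈ 0.130.
This is intercausal reasoning (explaining away): once nearby quarry blast accounts for the spike, minor quake becomes less likely.

Pr[minor quake | spike] ≈ 0.448; Pr[minor quake | spike, nearby quarry blast] ≈ 0.130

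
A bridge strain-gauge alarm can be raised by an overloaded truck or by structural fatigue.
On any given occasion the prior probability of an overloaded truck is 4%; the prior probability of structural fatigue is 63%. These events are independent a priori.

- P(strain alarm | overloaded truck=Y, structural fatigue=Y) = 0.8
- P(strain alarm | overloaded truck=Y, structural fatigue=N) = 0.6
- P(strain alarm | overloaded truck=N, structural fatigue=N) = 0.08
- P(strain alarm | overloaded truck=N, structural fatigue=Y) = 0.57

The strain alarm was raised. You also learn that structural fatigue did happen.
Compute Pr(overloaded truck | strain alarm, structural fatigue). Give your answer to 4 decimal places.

P(strain alarm | structural fatigue) = 0.57*0.96 + 0.8*0.04 = 0.547200 + 0.032000 = 0.579200
Of this, 0.032000 comes from 0.8*0.04 (the overloaded truck=true cases).
Hence the posterior is 0.032000/0.579200 ≈ 0.0552.

Pr(overloaded truck | strain alarm, structural fatigue) ≈ 0.0552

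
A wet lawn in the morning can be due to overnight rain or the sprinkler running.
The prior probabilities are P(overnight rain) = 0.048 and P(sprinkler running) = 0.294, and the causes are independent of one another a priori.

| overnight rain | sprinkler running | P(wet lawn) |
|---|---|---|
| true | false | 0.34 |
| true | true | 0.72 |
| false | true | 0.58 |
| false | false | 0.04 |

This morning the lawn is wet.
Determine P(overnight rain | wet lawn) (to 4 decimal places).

P(wet lawn) = 0.04·0.952·0.706 + 0.58·0.952·0.294 + 0.34·0.048·0.706 + 0.72·0.048·0.294 = 0.026884 + 0.162335 + 0.011522 + 0.010161 = 0.210902
Of this, 0.021683 comes from 0.011522 + 0.010161 (the overnight rain=true cases).
So P(overnight rain | wet lawn) = 0.021683/0.210902 ≈ 0.1028.

P(overnight rain | wet lawn) ≈ 0.1028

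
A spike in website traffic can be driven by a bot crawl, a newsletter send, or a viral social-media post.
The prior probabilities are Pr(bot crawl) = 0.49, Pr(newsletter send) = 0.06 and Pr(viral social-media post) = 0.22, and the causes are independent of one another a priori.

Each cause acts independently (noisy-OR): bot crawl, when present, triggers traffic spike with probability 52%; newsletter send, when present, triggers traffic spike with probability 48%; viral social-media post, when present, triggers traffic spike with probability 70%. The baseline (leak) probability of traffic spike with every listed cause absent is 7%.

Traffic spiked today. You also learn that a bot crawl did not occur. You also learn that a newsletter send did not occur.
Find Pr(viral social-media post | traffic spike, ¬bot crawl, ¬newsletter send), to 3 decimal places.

Under noisy-OR, P(traffic spike | causes) = 1 − (1−0.07)·∏(1−qᵢ) over the active causes.
P(traffic spike | ¬bot crawl, ¬newsletter send) = 0.07*0.78 + 0.721*0.22 = 0.054600 + 0.158620 = 0.213220
Of this, 0.158620 comes from 0.721*0.22 (the viral social-media post=true cases).
So P(viral social-media post | traffic spike, ¬bot crawl, ¬newsletter send) = 0.158620/0.213220 ≈ 0.744.

Pr(viral social-media post | traffic spike, ¬bot crawl, ¬newsletter send) ≈ 0.744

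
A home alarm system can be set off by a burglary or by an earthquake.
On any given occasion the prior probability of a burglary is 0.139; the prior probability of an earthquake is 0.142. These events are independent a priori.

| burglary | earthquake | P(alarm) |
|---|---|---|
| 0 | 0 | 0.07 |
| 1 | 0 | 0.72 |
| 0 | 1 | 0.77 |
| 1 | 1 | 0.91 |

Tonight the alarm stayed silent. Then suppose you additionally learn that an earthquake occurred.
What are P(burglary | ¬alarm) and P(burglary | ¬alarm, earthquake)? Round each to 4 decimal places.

P(¬alarm) = 0.93*0.861*0.858 + 0.23*0.861*0.142 + 0.28*0.139*0.858 + 0.09*0.139*0.142 = 0.687026 + 0.028120 + 0.033393 + 0.001776 = 0.750315
Restricting to configurations with burglary present: 0.033393 + 0.001776 = 0.035169.
Hence the posterior is 0.035169/0.750315 ≈ 0.0469.

Now condition on the additional information:
P(¬alarm | earthquake) = 0.23×0.861 + 0.09×0.139 = 0.198030 + 0.012510 = 0.210540
The burglary-present share is 0.09×0.139 = 0.012510.
Hence the posterior is 0.012510/0.210540 ≈ 0.0594.

P(burglary | ¬alarm) ≈ 0.0469; P(burglary | ¬alarm, earthquake) ≈ 0.0594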